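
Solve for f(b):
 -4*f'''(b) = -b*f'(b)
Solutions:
 f(b) = C1 + Integral(C2*airyai(2^(1/3)*b/2) + C3*airybi(2^(1/3)*b/2), b)


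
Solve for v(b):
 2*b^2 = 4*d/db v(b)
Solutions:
 v(b) = C1 + b^3/6


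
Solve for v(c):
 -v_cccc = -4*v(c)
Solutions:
 v(c) = C1*exp(-sqrt(2)*c) + C2*exp(sqrt(2)*c) + C3*sin(sqrt(2)*c) + C4*cos(sqrt(2)*c)


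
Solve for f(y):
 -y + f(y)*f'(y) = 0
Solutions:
 f(y) = -sqrt(C1 + y^2)
 f(y) = sqrt(C1 + y^2)


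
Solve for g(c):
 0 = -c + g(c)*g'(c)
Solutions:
 g(c) = -sqrt(C1 + c^2)
 g(c) = sqrt(C1 + c^2)


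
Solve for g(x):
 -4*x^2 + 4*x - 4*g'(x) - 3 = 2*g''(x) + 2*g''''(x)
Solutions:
 g(x) = C1 + C4*exp(-x) - x^3/3 + x^2 - 7*x/4 + (C2*sin(sqrt(7)*x/2) + C3*cos(sqrt(7)*x/2))*exp(x/2)


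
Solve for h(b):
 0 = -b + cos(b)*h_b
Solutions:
 h(b) = C1 + Integral(b/cos(b), b)


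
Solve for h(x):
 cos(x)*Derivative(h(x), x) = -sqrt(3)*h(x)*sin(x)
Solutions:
 h(x) = C1*cos(x)^(sqrt(3))


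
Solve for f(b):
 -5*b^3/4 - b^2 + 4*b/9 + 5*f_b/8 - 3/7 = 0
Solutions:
 f(b) = C1 + b^4/2 + 8*b^3/15 - 16*b^2/45 + 24*b/35


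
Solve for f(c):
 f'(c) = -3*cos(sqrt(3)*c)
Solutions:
 f(c) = C1 - sqrt(3)*sin(sqrt(3)*c)


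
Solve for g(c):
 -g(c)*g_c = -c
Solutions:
 g(c) = -sqrt(C1 + c^2)
 g(c) = sqrt(C1 + c^2)


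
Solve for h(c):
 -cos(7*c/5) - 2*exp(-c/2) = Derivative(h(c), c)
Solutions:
 h(c) = C1 - 5*sin(7*c/5)/7 + 4*exp(-c/2)


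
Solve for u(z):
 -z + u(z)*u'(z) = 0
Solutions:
 u(z) = -sqrt(C1 + z^2)
 u(z) = sqrt(C1 + z^2)


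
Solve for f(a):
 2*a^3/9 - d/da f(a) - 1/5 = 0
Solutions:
 f(a) = C1 + a^4/18 - a/5


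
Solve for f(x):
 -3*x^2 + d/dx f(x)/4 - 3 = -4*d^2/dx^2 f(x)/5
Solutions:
 f(x) = C1 + C2*exp(-5*x/16) + 4*x^3 - 192*x^2/5 + 6444*x/25


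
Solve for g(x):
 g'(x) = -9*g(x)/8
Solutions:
 g(x) = C1*exp(-9*x/8)


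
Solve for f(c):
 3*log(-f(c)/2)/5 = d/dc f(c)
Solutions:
 -5*Integral(1/(log(-_y) - log(2)), (_y, f(c)))/3 = C1 - c


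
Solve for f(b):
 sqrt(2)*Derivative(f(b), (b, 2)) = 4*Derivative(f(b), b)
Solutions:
 f(b) = C1 + C2*exp(2*sqrt(2)*b)


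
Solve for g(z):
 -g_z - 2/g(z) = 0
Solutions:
 g(z) = -sqrt(C1 - 4*z)
 g(z) = sqrt(C1 - 4*z)


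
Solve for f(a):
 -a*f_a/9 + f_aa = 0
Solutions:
 f(a) = C1 + C2*erfi(sqrt(2)*a/6)


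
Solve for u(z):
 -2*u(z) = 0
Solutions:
 u(z) = 0


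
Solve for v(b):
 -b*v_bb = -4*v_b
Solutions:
 v(b) = C1 + C2*b^5


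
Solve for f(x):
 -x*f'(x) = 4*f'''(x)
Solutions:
 f(x) = C1 + Integral(C2*airyai(-2^(1/3)*x/2) + C3*airybi(-2^(1/3)*x/2), x)


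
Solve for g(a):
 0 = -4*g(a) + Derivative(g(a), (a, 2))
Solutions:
 g(a) = C1*exp(-2*a) + C2*exp(2*a)


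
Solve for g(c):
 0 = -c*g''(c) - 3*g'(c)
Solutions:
 g(c) = C1 + C2/c^2


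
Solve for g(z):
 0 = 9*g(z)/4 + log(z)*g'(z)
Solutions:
 g(z) = C1*exp(-9*li(z)/4)


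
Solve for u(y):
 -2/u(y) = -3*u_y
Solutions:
 u(y) = -sqrt(C1 + 12*y)/3
 u(y) = sqrt(C1 + 12*y)/3


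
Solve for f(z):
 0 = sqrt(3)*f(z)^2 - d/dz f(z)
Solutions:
 f(z) = -1/(C1 + sqrt(3)*z)


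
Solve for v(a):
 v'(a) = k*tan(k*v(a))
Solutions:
 v(a) = Piecewise((-asin(exp(C1*k + a*k^2))/k + pi/k, Ne(k, 0)), (nan, True))
 v(a) = Piecewise((asin(exp(C1*k + a*k^2))/k, Ne(k, 0)), (nan, True))


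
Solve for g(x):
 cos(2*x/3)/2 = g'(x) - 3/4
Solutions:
 g(x) = C1 + 3*x/4 + 3*sin(2*x/3)/4


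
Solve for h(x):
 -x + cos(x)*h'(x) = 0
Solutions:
 h(x) = C1 + Integral(x/cos(x), x)


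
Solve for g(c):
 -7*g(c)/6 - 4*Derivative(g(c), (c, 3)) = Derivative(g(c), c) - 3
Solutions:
 g(c) = C1*exp(6^(1/3)*c*(-2*3^(1/3)/(21 + sqrt(453))^(1/3) + 2^(1/3)*(21 + sqrt(453))^(1/3))/24)*sin(2^(1/3)*3^(1/6)*c*(6/(21 + sqrt(453))^(1/3) + 2^(1/3)*3^(2/3)*(21 + sqrt(453))^(1/3))/24) + C2*exp(6^(1/3)*c*(-2*3^(1/3)/(21 + sqrt(453))^(1/3) + 2^(1/3)*(21 + sqrt(453))^(1/3))/24)*cos(2^(1/3)*3^(1/6)*c*(6/(21 + sqrt(453))^(1/3) + 2^(1/3)*3^(2/3)*(21 + sqrt(453))^(1/3))/24) + C3*exp(-6^(1/3)*c*(-2*3^(1/3)/(21 + sqrt(453))^(1/3) + 2^(1/3)*(21 + sqrt(453))^(1/3))/12) + 18/7


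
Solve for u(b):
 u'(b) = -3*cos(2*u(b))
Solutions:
 u(b) = -asin((C1 + exp(12*b))/(C1 - exp(12*b)))/2 + pi/2
 u(b) = asin((C1 + exp(12*b))/(C1 - exp(12*b)))/2


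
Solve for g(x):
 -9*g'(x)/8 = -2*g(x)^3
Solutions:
 g(x) = -3*sqrt(2)*sqrt(-1/(C1 + 16*x))/2
 g(x) = 3*sqrt(2)*sqrt(-1/(C1 + 16*x))/2


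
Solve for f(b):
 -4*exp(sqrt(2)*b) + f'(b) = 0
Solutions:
 f(b) = C1 + 2*sqrt(2)*exp(sqrt(2)*b)


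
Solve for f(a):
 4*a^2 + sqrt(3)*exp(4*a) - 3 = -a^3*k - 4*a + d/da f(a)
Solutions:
 f(a) = C1 + a^4*k/4 + 4*a^3/3 + 2*a^2 - 3*a + sqrt(3)*exp(4*a)/4


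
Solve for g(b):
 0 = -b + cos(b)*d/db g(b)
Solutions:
 g(b) = C1 + Integral(b/cos(b), b)


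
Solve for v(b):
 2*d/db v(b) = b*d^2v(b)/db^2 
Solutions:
 v(b) = C1 + C2*b^3


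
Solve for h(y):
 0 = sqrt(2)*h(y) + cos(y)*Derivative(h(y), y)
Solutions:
 h(y) = C1*(sin(y) - 1)^(sqrt(2)/2)/(sin(y) + 1)^(sqrt(2)/2)


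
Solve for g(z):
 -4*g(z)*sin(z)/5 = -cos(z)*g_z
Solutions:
 g(z) = C1/cos(z)^(4/5)


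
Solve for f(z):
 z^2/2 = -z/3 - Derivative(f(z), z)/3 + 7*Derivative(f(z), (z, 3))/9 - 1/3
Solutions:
 f(z) = C1 + C2*exp(-sqrt(21)*z/7) + C3*exp(sqrt(21)*z/7) - z^3/2 - z^2/2 - 8*z


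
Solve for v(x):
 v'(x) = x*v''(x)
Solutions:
 v(x) = C1 + C2*x^2


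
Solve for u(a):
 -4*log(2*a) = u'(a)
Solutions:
 u(a) = C1 - 4*a*log(a) - a*log(16) + 4*a


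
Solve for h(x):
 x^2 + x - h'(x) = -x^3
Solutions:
 h(x) = C1 + x^4/4 + x^3/3 + x^2/2


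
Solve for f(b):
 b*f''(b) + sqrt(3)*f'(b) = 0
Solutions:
 f(b) = C1 + C2*b^(1 - sqrt(3))


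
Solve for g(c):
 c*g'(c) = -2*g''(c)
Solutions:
 g(c) = C1 + C2*erf(c/2)


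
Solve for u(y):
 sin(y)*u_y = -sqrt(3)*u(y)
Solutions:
 u(y) = C1*(cos(y) + 1)^(sqrt(3)/2)/(cos(y) - 1)^(sqrt(3)/2)


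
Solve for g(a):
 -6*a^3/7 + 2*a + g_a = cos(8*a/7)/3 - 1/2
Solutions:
 g(a) = C1 + 3*a^4/14 - a^2 - a/2 + 7*sin(8*a/7)/24


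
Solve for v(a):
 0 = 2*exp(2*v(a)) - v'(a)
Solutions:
 v(a) = log(-sqrt(-1/(C1 + 2*a))) - log(2)/2
 v(a) = log(-1/(C1 + 2*a))/2 - log(2)/2


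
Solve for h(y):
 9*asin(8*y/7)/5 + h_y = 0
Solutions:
 h(y) = C1 - 9*y*asin(8*y/7)/5 - 9*sqrt(49 - 64*y^2)/40


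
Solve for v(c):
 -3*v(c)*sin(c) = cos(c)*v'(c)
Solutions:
 v(c) = C1*cos(c)^3


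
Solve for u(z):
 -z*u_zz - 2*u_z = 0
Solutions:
 u(z) = C1 + C2/z


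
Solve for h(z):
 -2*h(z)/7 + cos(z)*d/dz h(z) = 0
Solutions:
 h(z) = C1*(sin(z) + 1)^(1/7)/(sin(z) - 1)^(1/7)


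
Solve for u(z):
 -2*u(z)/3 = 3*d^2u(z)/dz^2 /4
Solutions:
 u(z) = C1*sin(2*sqrt(2)*z/3) + C2*cos(2*sqrt(2)*z/3)


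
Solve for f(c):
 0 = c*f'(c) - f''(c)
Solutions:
 f(c) = C1 + C2*erfi(sqrt(2)*c/2)


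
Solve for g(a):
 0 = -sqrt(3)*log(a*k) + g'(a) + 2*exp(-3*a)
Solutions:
 g(a) = C1 + sqrt(3)*a*log(a*k) - sqrt(3)*a + 2*exp(-3*a)/3


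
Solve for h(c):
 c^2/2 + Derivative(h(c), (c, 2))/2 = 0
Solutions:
 h(c) = C1 + C2*c - c^4/12


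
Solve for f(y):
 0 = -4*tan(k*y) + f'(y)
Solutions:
 f(y) = C1 + 4*Piecewise((-log(cos(k*y))/k, Ne(k, 0)), (0, True))


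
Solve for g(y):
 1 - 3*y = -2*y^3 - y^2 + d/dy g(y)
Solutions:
 g(y) = C1 + y^4/2 + y^3/3 - 3*y^2/2 + y


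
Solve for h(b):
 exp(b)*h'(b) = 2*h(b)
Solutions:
 h(b) = C1*exp(-2*exp(-b))


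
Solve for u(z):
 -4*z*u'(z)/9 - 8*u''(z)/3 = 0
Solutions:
 u(z) = C1 + C2*erf(sqrt(3)*z/6)


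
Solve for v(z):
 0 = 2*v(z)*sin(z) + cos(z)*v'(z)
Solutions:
 v(z) = C1*cos(z)^2


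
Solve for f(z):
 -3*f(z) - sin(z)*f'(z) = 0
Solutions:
 f(z) = C1*(cos(z) + 1)^(3/2)/(cos(z) - 1)^(3/2)


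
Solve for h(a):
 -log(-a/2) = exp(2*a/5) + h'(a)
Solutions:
 h(a) = C1 - a*log(-a) + a*(log(2) + 1) - 5*exp(2*a/5)/2


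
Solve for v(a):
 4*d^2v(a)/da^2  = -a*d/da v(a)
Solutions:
 v(a) = C1 + C2*erf(sqrt(2)*a/4)


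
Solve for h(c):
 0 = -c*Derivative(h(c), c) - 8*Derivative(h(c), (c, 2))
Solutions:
 h(c) = C1 + C2*erf(c/4)


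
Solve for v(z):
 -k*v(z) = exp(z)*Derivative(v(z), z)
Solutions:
 v(z) = C1*exp(k*exp(-z))


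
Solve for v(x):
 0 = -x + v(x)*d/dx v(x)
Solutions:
 v(x) = -sqrt(C1 + x^2)
 v(x) = sqrt(C1 + x^2)


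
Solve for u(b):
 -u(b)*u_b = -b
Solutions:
 u(b) = -sqrt(C1 + b^2)
 u(b) = sqrt(C1 + b^2)


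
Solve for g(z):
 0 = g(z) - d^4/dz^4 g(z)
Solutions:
 g(z) = C1*exp(-z) + C2*exp(z) + C3*sin(z) + C4*cos(z)


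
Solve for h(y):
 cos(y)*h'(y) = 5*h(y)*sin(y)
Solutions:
 h(y) = C1/cos(y)^5


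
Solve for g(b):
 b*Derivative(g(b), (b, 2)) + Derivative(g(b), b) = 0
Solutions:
 g(b) = C1 + C2*log(b)


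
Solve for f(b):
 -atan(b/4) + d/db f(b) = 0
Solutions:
 f(b) = C1 + b*atan(b/4) - 2*log(b^2 + 16)


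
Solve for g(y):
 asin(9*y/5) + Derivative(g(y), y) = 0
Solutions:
 g(y) = C1 - y*asin(9*y/5) - sqrt(25 - 81*y^2)/9


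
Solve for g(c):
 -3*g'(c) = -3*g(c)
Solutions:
 g(c) = C1*exp(c)


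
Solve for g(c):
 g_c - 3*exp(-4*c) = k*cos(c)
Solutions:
 g(c) = C1 + k*sin(c) - 3*exp(-4*c)/4


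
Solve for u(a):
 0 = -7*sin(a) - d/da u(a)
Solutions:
 u(a) = C1 + 7*cos(a)


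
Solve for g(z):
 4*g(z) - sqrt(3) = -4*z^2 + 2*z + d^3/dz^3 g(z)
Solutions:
 g(z) = C3*exp(2^(2/3)*z) - z^2 + z/2 + (C1*sin(2^(2/3)*sqrt(3)*z/2) + C2*cos(2^(2/3)*sqrt(3)*z/2))*exp(-2^(2/3)*z/2) + sqrt(3)/4


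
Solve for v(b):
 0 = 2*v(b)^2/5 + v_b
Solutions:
 v(b) = 5/(C1 + 2*b)


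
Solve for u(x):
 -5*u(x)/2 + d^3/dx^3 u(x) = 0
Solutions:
 u(x) = C3*exp(2^(2/3)*5^(1/3)*x/2) + (C1*sin(2^(2/3)*sqrt(3)*5^(1/3)*x/4) + C2*cos(2^(2/3)*sqrt(3)*5^(1/3)*x/4))*exp(-2^(2/3)*5^(1/3)*x/4)


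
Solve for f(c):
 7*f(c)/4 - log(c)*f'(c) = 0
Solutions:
 f(c) = C1*exp(7*li(c)/4)


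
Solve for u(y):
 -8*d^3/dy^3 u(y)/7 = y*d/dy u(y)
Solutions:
 u(y) = C1 + Integral(C2*airyai(-7^(1/3)*y/2) + C3*airybi(-7^(1/3)*y/2), y)


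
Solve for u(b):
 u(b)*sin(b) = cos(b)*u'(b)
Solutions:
 u(b) = C1/cos(b)


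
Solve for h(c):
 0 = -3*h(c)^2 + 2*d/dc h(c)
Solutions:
 h(c) = -2/(C1 + 3*c)


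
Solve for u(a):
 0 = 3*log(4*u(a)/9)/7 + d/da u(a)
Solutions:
 7*Integral(1/(log(_y) - 2*log(3) + 2*log(2)), (_y, u(a)))/3 = C1 - a


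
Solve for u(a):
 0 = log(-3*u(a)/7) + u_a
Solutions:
 Integral(1/(log(-_y) - log(7) + log(3)), (_y, u(a))) = C1 - a


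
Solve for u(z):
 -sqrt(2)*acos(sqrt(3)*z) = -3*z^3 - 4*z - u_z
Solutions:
 u(z) = C1 - 3*z^4/4 - 2*z^2 + sqrt(2)*(z*acos(sqrt(3)*z) - sqrt(3)*sqrt(1 - 3*z^2)/3)


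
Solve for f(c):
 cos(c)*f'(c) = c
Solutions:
 f(c) = C1 + Integral(c/cos(c), c)


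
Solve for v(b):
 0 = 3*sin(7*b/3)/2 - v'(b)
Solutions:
 v(b) = C1 - 9*cos(7*b/3)/14


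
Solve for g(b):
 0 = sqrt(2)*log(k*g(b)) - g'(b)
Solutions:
 li(k*g(b))/k = C1 + sqrt(2)*b


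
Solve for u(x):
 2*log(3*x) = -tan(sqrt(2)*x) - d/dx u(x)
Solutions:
 u(x) = C1 - 2*x*log(x) - 2*x*log(3) + 2*x + sqrt(2)*log(cos(sqrt(2)*x))/2


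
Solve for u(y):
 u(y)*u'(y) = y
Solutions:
 u(y) = -sqrt(C1 + y^2)
 u(y) = sqrt(C1 + y^2)


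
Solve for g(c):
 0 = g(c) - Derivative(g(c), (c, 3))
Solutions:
 g(c) = C3*exp(c) + (C1*sin(sqrt(3)*c/2) + C2*cos(sqrt(3)*c/2))*exp(-c/2)


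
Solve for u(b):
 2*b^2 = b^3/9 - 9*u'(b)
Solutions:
 u(b) = C1 + b^4/324 - 2*b^3/27


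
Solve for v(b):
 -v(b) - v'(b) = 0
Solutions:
 v(b) = C1*exp(-b)


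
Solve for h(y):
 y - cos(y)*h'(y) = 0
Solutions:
 h(y) = C1 + Integral(y/cos(y), y)


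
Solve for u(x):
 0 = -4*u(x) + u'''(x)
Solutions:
 u(x) = C3*exp(2^(2/3)*x) + (C1*sin(2^(2/3)*sqrt(3)*x/2) + C2*cos(2^(2/3)*sqrt(3)*x/2))*exp(-2^(2/3)*x/2)


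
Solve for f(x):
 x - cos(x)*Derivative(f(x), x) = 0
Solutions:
 f(x) = C1 + Integral(x/cos(x), x)


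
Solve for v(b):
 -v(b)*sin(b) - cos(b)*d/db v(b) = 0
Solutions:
 v(b) = C1*cos(b)


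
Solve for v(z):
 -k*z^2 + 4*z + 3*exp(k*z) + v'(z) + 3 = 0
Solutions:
 v(z) = C1 + k*z^3/3 - 2*z^2 - 3*z - 3*exp(k*z)/k


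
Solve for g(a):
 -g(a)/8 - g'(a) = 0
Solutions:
 g(a) = C1*exp(-a/8)


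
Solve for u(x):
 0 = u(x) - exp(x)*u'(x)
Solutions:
 u(x) = C1*exp(-exp(-x))


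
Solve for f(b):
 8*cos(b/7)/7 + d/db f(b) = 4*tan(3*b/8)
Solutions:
 f(b) = C1 - 32*log(cos(3*b/8))/3 - 8*sin(b/7)


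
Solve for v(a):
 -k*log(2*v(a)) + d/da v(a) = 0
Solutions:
 Integral(1/(log(_y) + log(2)), (_y, v(a))) = C1 + a*k


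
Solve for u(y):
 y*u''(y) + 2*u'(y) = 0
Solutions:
 u(y) = C1 + C2/y


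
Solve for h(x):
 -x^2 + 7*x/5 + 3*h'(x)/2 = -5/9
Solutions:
 h(x) = C1 + 2*x^3/9 - 7*x^2/15 - 10*x/27


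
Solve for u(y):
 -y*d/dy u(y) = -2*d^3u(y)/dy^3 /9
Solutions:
 u(y) = C1 + Integral(C2*airyai(6^(2/3)*y/2) + C3*airybi(6^(2/3)*y/2), y)


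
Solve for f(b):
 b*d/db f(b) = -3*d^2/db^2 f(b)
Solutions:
 f(b) = C1 + C2*erf(sqrt(6)*b/6)


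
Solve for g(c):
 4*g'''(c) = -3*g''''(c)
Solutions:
 g(c) = C1 + C2*c + C3*c^2 + C4*exp(-4*c/3)


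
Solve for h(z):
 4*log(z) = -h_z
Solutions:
 h(z) = C1 - 4*z*log(z) + 4*z


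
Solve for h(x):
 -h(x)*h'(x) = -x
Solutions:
 h(x) = -sqrt(C1 + x^2)
 h(x) = sqrt(C1 + x^2)


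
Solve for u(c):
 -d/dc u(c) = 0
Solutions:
 u(c) = C1


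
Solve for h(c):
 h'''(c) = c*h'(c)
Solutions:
 h(c) = C1 + Integral(C2*airyai(c) + C3*airybi(c), c)


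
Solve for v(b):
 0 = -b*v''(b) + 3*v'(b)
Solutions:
 v(b) = C1 + C2*b^4


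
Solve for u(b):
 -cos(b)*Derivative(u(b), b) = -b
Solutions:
 u(b) = C1 + Integral(b/cos(b), b)


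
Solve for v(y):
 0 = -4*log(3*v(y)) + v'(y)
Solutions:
 -Integral(1/(log(_y) + log(3)), (_y, v(y)))/4 = C1 - y


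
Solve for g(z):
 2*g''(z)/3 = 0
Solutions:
 g(z) = C1 + C2*z


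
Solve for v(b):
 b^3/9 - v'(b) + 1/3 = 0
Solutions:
 v(b) = C1 + b^4/36 + b/3


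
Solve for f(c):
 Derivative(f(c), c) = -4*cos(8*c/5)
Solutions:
 f(c) = C1 - 5*sin(8*c/5)/2


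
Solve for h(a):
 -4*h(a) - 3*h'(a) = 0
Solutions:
 h(a) = C1*exp(-4*a/3)


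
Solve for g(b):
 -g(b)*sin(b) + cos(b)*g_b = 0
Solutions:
 g(b) = C1/cos(b)


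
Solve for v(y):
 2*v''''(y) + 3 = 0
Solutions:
 v(y) = C1 + C2*y + C3*y^2 + C4*y^3 - y^4/16


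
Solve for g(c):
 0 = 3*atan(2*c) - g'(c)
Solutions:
 g(c) = C1 + 3*c*atan(2*c) - 3*log(4*c^2 + 1)/4


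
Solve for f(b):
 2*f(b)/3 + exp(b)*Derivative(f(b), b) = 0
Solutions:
 f(b) = C1*exp(2*exp(-b)/3)


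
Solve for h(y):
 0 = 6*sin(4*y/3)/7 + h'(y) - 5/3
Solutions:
 h(y) = C1 + 5*y/3 + 9*cos(4*y/3)/14


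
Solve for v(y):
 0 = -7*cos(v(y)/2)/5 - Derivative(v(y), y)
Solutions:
 7*y/5 - log(sin(v(y)/2) - 1) + log(sin(v(y)/2) + 1) = C1


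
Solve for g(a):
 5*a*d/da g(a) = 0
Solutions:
 g(a) = C1


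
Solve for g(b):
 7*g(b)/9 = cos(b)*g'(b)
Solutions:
 g(b) = C1*(sin(b) + 1)^(7/18)/(sin(b) - 1)^(7/18)


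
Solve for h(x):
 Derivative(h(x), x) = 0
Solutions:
 h(x) = C1


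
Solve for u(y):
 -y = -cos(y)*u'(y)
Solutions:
 u(y) = C1 + Integral(y/cos(y), y)


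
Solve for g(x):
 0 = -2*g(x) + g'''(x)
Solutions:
 g(x) = C3*exp(2^(1/3)*x) + (C1*sin(2^(1/3)*sqrt(3)*x/2) + C2*cos(2^(1/3)*sqrt(3)*x/2))*exp(-2^(1/3)*x/2)


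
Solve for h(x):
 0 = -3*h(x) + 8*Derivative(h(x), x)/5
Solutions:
 h(x) = C1*exp(15*x/8)


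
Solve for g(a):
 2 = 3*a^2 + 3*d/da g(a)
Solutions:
 g(a) = C1 - a^3/3 + 2*a/3


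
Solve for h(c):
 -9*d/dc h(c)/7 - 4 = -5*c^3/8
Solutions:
 h(c) = C1 + 35*c^4/288 - 28*c/9


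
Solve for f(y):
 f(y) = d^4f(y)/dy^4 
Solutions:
 f(y) = C1*exp(-y) + C2*exp(y) + C3*sin(y) + C4*cos(y)


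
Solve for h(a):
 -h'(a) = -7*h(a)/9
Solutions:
 h(a) = C1*exp(7*a/9)


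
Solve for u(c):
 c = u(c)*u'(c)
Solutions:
 u(c) = -sqrt(C1 + c^2)
 u(c) = sqrt(C1 + c^2)


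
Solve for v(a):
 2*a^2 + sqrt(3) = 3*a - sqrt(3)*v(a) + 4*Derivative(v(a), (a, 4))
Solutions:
 v(a) = C1*exp(-sqrt(2)*3^(1/8)*a/2) + C2*exp(sqrt(2)*3^(1/8)*a/2) + C3*sin(sqrt(2)*3^(1/8)*a/2) + C4*cos(sqrt(2)*3^(1/8)*a/2) - 2*sqrt(3)*a^2/3 + sqrt(3)*a - 1


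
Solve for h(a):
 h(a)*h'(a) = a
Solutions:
 h(a) = -sqrt(C1 + a^2)
 h(a) = sqrt(C1 + a^2)


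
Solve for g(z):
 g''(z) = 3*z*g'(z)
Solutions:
 g(z) = C1 + C2*erfi(sqrt(6)*z/2)


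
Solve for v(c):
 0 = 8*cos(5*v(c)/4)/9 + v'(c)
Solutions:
 8*c/9 - 2*log(sin(5*v(c)/4) - 1)/5 + 2*log(sin(5*v(c)/4) + 1)/5 = C1


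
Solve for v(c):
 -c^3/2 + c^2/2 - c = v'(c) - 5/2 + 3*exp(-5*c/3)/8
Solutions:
 v(c) = C1 - c^4/8 + c^3/6 - c^2/2 + 5*c/2 + 9*exp(-5*c/3)/40


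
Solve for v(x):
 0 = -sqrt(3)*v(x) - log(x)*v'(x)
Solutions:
 v(x) = C1*exp(-sqrt(3)*li(x))


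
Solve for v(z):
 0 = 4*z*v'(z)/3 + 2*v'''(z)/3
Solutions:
 v(z) = C1 + Integral(C2*airyai(-2^(1/3)*z) + C3*airybi(-2^(1/3)*z), z)


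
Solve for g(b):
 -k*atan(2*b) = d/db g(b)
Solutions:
 g(b) = C1 - k*(b*atan(2*b) - log(4*b^2 + 1)/4)


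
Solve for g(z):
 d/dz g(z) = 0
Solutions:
 g(z) = C1


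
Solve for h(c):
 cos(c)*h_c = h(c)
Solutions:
 h(c) = C1*sqrt(sin(c) + 1)/sqrt(sin(c) - 1)


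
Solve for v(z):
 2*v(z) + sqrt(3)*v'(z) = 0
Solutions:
 v(z) = C1*exp(-2*sqrt(3)*z/3)


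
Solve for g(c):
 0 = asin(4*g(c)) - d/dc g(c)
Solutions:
 Integral(1/asin(4*_y), (_y, g(c))) = C1 + c


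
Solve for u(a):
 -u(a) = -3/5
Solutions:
 u(a) = 3/5


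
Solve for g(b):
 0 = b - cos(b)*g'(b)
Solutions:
 g(b) = C1 + Integral(b/cos(b), b)


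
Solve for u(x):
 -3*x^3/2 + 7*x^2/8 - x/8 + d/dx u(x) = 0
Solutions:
 u(x) = C1 + 3*x^4/8 - 7*x^3/24 + x^2/16


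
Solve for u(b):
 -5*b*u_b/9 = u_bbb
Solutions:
 u(b) = C1 + Integral(C2*airyai(-15^(1/3)*b/3) + C3*airybi(-15^(1/3)*b/3), b)


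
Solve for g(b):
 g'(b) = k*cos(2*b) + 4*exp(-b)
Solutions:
 g(b) = C1 + k*sin(2*b)/2 - 4*exp(-b)


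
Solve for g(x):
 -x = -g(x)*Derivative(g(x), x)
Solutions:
 g(x) = -sqrt(C1 + x^2)
 g(x) = sqrt(C1 + x^2)


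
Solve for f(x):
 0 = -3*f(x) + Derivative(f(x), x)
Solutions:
 f(x) = C1*exp(3*x)


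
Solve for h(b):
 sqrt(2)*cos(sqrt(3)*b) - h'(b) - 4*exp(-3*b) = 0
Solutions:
 h(b) = C1 + sqrt(6)*sin(sqrt(3)*b)/3 + 4*exp(-3*b)/3


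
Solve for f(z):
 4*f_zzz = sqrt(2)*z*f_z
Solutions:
 f(z) = C1 + Integral(C2*airyai(sqrt(2)*z/2) + C3*airybi(sqrt(2)*z/2), z)


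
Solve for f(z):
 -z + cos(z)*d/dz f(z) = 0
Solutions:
 f(z) = C1 + Integral(z/cos(z), z)


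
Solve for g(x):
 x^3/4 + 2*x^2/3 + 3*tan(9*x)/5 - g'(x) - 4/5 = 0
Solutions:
 g(x) = C1 + x^4/16 + 2*x^3/9 - 4*x/5 - log(cos(9*x))/15


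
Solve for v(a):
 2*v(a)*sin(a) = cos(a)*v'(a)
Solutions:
 v(a) = C1/cos(a)^2


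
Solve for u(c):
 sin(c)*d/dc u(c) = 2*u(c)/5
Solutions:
 u(c) = C1*(cos(c) - 1)^(1/5)/(cos(c) + 1)^(1/5)


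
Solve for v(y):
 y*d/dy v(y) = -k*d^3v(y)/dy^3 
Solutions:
 v(y) = C1 + Integral(C2*airyai(y*(-1/k)^(1/3)) + C3*airybi(y*(-1/k)^(1/3)), y)


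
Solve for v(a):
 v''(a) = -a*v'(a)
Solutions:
 v(a) = C1 + C2*erf(sqrt(2)*a/2)


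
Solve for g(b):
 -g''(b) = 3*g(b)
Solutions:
 g(b) = C1*sin(sqrt(3)*b) + C2*cos(sqrt(3)*b)


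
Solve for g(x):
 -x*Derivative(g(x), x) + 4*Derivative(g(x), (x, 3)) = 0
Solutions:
 g(x) = C1 + Integral(C2*airyai(2^(1/3)*x/2) + C3*airybi(2^(1/3)*x/2), x)


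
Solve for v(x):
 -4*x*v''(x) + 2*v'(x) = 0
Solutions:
 v(x) = C1 + C2*x^(3/2)


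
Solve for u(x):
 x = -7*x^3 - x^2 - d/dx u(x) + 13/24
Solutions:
 u(x) = C1 - 7*x^4/4 - x^3/3 - x^2/2 + 13*x/24


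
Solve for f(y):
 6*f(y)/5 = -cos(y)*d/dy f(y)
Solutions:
 f(y) = C1*(sin(y) - 1)^(3/5)/(sin(y) + 1)^(3/5)


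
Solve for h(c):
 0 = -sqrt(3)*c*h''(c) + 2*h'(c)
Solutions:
 h(c) = C1 + C2*c^(1 + 2*sqrt(3)/3)


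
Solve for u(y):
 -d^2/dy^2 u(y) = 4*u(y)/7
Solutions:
 u(y) = C1*sin(2*sqrt(7)*y/7) + C2*cos(2*sqrt(7)*y/7)


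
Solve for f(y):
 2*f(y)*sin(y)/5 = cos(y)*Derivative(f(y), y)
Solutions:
 f(y) = C1/cos(y)^(2/5)


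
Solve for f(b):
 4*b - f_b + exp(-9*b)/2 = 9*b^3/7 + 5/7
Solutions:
 f(b) = C1 - 9*b^4/28 + 2*b^2 - 5*b/7 - exp(-9*b)/18


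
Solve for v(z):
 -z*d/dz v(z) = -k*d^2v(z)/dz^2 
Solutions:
 v(z) = C1 + C2*erf(sqrt(2)*z*sqrt(-1/k)/2)/sqrt(-1/k)


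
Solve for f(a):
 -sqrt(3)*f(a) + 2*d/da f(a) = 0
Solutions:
 f(a) = C1*exp(sqrt(3)*a/2)


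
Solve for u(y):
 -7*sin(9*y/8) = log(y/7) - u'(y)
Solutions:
 u(y) = C1 + y*log(y) - y*log(7) - y - 56*cos(9*y/8)/9


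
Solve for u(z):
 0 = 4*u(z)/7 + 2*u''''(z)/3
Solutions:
 u(z) = (C1*sin(14^(3/4)*3^(1/4)*z/14) + C2*cos(14^(3/4)*3^(1/4)*z/14))*exp(-14^(3/4)*3^(1/4)*z/14) + (C3*sin(14^(3/4)*3^(1/4)*z/14) + C4*cos(14^(3/4)*3^(1/4)*z/14))*exp(14^(3/4)*3^(1/4)*z/14)


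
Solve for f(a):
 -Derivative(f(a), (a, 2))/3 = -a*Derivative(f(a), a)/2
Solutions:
 f(a) = C1 + C2*erfi(sqrt(3)*a/2)


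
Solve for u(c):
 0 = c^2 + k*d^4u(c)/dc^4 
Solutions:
 u(c) = C1 + C2*c + C3*c^2 + C4*c^3 - c^6/(360*k)


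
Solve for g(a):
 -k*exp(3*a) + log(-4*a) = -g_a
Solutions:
 g(a) = C1 - a*log(-a) + a*(1 - 2*log(2)) + k*exp(3*a)/3


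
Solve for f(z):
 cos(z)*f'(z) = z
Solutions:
 f(z) = C1 + Integral(z/cos(z), z)


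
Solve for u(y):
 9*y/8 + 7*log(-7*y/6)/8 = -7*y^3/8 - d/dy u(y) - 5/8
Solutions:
 u(y) = C1 - 7*y^4/32 - 9*y^2/16 - 7*y*log(-y)/8 + y*(-7*log(7) + 2 + 7*log(6))/8


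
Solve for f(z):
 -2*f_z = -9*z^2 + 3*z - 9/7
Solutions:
 f(z) = C1 + 3*z^3/2 - 3*z^2/4 + 9*z/14


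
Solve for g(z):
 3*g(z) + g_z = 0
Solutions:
 g(z) = C1*exp(-3*z)


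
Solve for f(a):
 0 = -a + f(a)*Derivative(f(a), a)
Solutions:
 f(a) = -sqrt(C1 + a^2)
 f(a) = sqrt(C1 + a^2)


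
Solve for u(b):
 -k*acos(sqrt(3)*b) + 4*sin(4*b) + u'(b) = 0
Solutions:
 u(b) = C1 + k*(b*acos(sqrt(3)*b) - sqrt(3)*sqrt(1 - 3*b^2)/3) + cos(4*b)


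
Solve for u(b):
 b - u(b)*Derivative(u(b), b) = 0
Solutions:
 u(b) = -sqrt(C1 + b^2)
 u(b) = sqrt(C1 + b^2)


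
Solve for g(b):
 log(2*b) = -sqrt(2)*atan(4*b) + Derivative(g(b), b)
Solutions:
 g(b) = C1 + b*log(b) - b + b*log(2) + sqrt(2)*(b*atan(4*b) - log(16*b^2 + 1)/8)


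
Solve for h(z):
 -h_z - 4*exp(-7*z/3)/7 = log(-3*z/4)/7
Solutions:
 h(z) = C1 - z*log(-z)/7 + z*(-log(3) + 1 + 2*log(2))/7 + 12*exp(-7*z/3)/49


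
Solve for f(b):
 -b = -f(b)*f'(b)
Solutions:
 f(b) = -sqrt(C1 + b^2)
 f(b) = sqrt(C1 + b^2)


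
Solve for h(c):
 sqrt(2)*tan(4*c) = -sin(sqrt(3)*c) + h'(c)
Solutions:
 h(c) = C1 - sqrt(2)*log(cos(4*c))/4 - sqrt(3)*cos(sqrt(3)*c)/3


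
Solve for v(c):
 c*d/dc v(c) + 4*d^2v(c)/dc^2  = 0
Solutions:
 v(c) = C1 + C2*erf(sqrt(2)*c/4)


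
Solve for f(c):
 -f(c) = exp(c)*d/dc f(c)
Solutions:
 f(c) = C1*exp(exp(-c))


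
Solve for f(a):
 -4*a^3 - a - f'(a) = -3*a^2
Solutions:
 f(a) = C1 - a^4 + a^3 - a^2/2


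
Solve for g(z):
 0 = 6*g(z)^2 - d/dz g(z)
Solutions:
 g(z) = -1/(C1 + 6*z)


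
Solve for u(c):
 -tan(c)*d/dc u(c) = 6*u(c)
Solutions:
 u(c) = C1/sin(c)^6


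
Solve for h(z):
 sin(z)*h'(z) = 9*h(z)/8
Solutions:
 h(z) = C1*(cos(z) - 1)^(9/16)/(cos(z) + 1)^(9/16)


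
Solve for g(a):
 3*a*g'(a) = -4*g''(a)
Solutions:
 g(a) = C1 + C2*erf(sqrt(6)*a/4)


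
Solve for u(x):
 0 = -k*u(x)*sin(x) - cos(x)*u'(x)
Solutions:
 u(x) = C1*exp(k*log(cos(x)))


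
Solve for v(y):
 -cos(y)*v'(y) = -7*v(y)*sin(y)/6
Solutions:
 v(y) = C1/cos(y)^(7/6)


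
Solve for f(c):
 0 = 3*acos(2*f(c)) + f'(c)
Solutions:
 Integral(1/acos(2*_y), (_y, f(c))) = C1 - 3*c


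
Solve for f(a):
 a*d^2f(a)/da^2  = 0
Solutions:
 f(a) = C1 + C2*a


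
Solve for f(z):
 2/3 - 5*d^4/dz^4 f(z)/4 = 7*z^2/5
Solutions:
 f(z) = C1 + C2*z + C3*z^2 + C4*z^3 - 7*z^6/2250 + z^4/45


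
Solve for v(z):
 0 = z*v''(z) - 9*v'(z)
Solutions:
 v(z) = C1 + C2*z^10


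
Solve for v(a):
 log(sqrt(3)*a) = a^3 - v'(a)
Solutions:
 v(a) = C1 + a^4/4 - a*log(a) - a*log(3)/2 + a


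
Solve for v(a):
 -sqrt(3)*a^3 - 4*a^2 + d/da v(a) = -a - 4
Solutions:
 v(a) = C1 + sqrt(3)*a^4/4 + 4*a^3/3 - a^2/2 - 4*a


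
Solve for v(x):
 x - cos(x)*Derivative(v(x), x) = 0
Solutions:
 v(x) = C1 + Integral(x/cos(x), x)


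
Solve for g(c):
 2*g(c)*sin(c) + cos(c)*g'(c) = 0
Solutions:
 g(c) = C1*cos(c)^2


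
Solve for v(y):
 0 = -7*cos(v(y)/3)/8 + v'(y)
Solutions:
 -7*y/8 - 3*log(sin(v(y)/3) - 1)/2 + 3*log(sin(v(y)/3) + 1)/2 = C1


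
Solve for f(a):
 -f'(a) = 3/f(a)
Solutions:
 f(a) = -sqrt(C1 - 6*a)
 f(a) = sqrt(C1 - 6*a)


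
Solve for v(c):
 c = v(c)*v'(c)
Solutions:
 v(c) = -sqrt(C1 + c^2)
 v(c) = sqrt(C1 + c^2)


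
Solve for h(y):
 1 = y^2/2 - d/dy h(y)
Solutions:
 h(y) = C1 + y^3/6 - y


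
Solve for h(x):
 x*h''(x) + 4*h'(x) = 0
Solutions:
 h(x) = C1 + C2/x^3


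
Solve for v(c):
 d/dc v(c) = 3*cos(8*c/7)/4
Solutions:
 v(c) = C1 + 21*sin(8*c/7)/32


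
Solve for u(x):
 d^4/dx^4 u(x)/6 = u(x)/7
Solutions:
 u(x) = C1*exp(-6^(1/4)*7^(3/4)*x/7) + C2*exp(6^(1/4)*7^(3/4)*x/7) + C3*sin(6^(1/4)*7^(3/4)*x/7) + C4*cos(6^(1/4)*7^(3/4)*x/7)


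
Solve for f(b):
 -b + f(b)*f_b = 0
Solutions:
 f(b) = -sqrt(C1 + b^2)
 f(b) = sqrt(C1 + b^2)


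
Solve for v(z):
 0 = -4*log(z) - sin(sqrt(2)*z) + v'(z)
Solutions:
 v(z) = C1 + 4*z*log(z) - 4*z - sqrt(2)*cos(sqrt(2)*z)/2


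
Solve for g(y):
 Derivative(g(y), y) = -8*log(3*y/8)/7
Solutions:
 g(y) = C1 - 8*y*log(y)/7 - 8*y*log(3)/7 + 8*y/7 + 24*y*log(2)/7


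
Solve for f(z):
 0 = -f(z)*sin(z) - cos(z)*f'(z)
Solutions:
 f(z) = C1*cos(z)


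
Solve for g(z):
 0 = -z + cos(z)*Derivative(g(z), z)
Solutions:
 g(z) = C1 + Integral(z/cos(z), z)


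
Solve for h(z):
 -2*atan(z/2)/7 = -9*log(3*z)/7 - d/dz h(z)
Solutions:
 h(z) = C1 - 9*z*log(z)/7 + 2*z*atan(z/2)/7 - 9*z*log(3)/7 + 9*z/7 - 2*log(z^2 + 4)/7


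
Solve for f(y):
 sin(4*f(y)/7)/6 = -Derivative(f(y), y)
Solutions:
 y/6 + 7*log(cos(4*f(y)/7) - 1)/8 - 7*log(cos(4*f(y)/7) + 1)/8 = C1


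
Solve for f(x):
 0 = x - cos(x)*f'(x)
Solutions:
 f(x) = C1 + Integral(x/cos(x), x)


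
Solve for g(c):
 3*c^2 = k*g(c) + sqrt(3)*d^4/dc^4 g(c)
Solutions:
 g(c) = C1*exp(-3^(7/8)*c*(-k)^(1/4)/3) + C2*exp(3^(7/8)*c*(-k)^(1/4)/3) + C3*exp(-3^(7/8)*I*c*(-k)^(1/4)/3) + C4*exp(3^(7/8)*I*c*(-k)^(1/4)/3) + 3*c^2/k


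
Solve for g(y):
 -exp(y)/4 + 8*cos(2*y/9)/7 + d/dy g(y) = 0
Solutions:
 g(y) = C1 + exp(y)/4 - 36*sin(2*y/9)/7


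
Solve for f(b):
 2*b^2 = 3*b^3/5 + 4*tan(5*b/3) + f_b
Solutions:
 f(b) = C1 - 3*b^4/20 + 2*b^3/3 + 12*log(cos(5*b/3))/5


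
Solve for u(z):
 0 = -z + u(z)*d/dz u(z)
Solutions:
 u(z) = -sqrt(C1 + z^2)
 u(z) = sqrt(C1 + z^2)


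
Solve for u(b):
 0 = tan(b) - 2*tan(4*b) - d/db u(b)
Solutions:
 u(b) = C1 - log(cos(b)) + log(cos(4*b))/2


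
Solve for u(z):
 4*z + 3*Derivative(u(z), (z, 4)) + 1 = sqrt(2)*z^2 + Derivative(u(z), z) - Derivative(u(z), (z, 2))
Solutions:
 u(z) = C1 + C2*exp(-2^(1/3)*z*(-2/(9 + sqrt(85))^(1/3) + 2^(1/3)*(9 + sqrt(85))^(1/3))/12)*sin(2^(1/3)*sqrt(3)*z*(2/(9 + sqrt(85))^(1/3) + 2^(1/3)*(9 + sqrt(85))^(1/3))/12) + C3*exp(-2^(1/3)*z*(-2/(9 + sqrt(85))^(1/3) + 2^(1/3)*(9 + sqrt(85))^(1/3))/12)*cos(2^(1/3)*sqrt(3)*z*(2/(9 + sqrt(85))^(1/3) + 2^(1/3)*(9 + sqrt(85))^(1/3))/12) + C4*exp(2^(1/3)*z*(-2/(9 + sqrt(85))^(1/3) + 2^(1/3)*(9 + sqrt(85))^(1/3))/6) - sqrt(2)*z^3/3 - sqrt(2)*z^2 + 2*z^2 - 2*sqrt(2)*z + 5*z


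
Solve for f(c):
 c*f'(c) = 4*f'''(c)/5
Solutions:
 f(c) = C1 + Integral(C2*airyai(10^(1/3)*c/2) + C3*airybi(10^(1/3)*c/2), c)


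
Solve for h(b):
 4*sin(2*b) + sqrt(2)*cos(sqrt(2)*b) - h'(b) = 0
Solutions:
 h(b) = C1 + sin(sqrt(2)*b) - 2*cos(2*b)


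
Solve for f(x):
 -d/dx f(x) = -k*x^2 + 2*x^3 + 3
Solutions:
 f(x) = C1 + k*x^3/3 - x^4/2 - 3*x


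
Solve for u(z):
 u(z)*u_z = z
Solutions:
 u(z) = -sqrt(C1 + z^2)
 u(z) = sqrt(C1 + z^2)


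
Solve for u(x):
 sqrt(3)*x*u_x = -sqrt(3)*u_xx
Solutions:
 u(x) = C1 + C2*erf(sqrt(2)*x/2)


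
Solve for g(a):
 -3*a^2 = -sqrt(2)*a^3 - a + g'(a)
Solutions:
 g(a) = C1 + sqrt(2)*a^4/4 - a^3 + a^2/2


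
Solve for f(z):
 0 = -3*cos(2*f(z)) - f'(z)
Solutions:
 f(z) = -asin((C1 + exp(12*z))/(C1 - exp(12*z)))/2 + pi/2
 f(z) = asin((C1 + exp(12*z))/(C1 - exp(12*z)))/2


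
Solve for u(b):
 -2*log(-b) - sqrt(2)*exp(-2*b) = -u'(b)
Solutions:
 u(b) = C1 + 2*b*log(-b) - 2*b - sqrt(2)*exp(-2*b)/2


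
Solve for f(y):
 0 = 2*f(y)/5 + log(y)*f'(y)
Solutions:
 f(y) = C1*exp(-2*li(y)/5)


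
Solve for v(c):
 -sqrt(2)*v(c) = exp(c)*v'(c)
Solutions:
 v(c) = C1*exp(sqrt(2)*exp(-c))


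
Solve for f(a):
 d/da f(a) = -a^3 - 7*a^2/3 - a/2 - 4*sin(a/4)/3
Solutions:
 f(a) = C1 - a^4/4 - 7*a^3/9 - a^2/4 + 16*cos(a/4)/3


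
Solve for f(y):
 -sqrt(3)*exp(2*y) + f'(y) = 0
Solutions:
 f(y) = C1 + sqrt(3)*exp(2*y)/2


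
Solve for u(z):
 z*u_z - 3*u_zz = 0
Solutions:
 u(z) = C1 + C2*erfi(sqrt(6)*z/6)


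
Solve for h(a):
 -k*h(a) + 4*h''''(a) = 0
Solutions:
 h(a) = C1*exp(-sqrt(2)*a*k^(1/4)/2) + C2*exp(sqrt(2)*a*k^(1/4)/2) + C3*exp(-sqrt(2)*I*a*k^(1/4)/2) + C4*exp(sqrt(2)*I*a*k^(1/4)/2)


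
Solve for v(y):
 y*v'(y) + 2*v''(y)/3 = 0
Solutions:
 v(y) = C1 + C2*erf(sqrt(3)*y/2)


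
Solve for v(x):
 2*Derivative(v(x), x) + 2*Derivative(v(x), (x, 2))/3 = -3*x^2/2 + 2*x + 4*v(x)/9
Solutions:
 v(x) = C1*exp(x*(-9 + sqrt(105))/6) + C2*exp(-x*(9 + sqrt(105))/6) + 27*x^2/8 + 207*x/8 + 2025/16


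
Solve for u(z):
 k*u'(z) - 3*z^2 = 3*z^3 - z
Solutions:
 u(z) = C1 + 3*z^4/(4*k) + z^3/k - z^2/(2*k)


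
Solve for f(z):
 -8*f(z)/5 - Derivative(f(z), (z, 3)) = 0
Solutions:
 f(z) = C3*exp(-2*5^(2/3)*z/5) + (C1*sin(sqrt(3)*5^(2/3)*z/5) + C2*cos(sqrt(3)*5^(2/3)*z/5))*exp(5^(2/3)*z/5)


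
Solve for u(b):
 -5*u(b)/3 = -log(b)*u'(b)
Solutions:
 u(b) = C1*exp(5*li(b)/3)


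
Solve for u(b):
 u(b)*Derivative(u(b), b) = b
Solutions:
 u(b) = -sqrt(C1 + b^2)
 u(b) = sqrt(C1 + b^2)


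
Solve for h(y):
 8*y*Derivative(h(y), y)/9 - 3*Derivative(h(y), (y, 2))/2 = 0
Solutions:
 h(y) = C1 + C2*erfi(2*sqrt(6)*y/9)


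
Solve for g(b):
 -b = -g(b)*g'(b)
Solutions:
 g(b) = -sqrt(C1 + b^2)
 g(b) = sqrt(C1 + b^2)


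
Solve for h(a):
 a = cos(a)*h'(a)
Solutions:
 h(a) = C1 + Integral(a/cos(a), a)


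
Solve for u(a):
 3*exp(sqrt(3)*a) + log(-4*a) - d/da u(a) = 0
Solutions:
 u(a) = C1 + a*log(-a) + a*(-1 + 2*log(2)) + sqrt(3)*exp(sqrt(3)*a)


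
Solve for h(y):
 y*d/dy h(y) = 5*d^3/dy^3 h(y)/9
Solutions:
 h(y) = C1 + Integral(C2*airyai(15^(2/3)*y/5) + C3*airybi(15^(2/3)*y/5), y)


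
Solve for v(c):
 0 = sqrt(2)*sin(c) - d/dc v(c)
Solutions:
 v(c) = C1 - sqrt(2)*cos(c)


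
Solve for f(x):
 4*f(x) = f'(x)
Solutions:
 f(x) = C1*exp(4*x)


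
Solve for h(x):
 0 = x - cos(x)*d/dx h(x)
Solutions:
 h(x) = C1 + Integral(x/cos(x), x)


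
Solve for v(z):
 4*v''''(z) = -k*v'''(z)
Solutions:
 v(z) = C1 + C2*z + C3*z^2 + C4*exp(-k*z/4)


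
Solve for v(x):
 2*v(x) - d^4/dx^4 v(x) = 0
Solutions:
 v(x) = C1*exp(-2^(1/4)*x) + C2*exp(2^(1/4)*x) + C3*sin(2^(1/4)*x) + C4*cos(2^(1/4)*x)


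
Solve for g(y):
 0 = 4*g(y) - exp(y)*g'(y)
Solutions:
 g(y) = C1*exp(-4*exp(-y))


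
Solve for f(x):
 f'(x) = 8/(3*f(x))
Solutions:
 f(x) = -sqrt(C1 + 48*x)/3
 f(x) = sqrt(C1 + 48*x)/3


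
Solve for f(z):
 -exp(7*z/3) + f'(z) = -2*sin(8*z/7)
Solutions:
 f(z) = C1 + 3*exp(7*z/3)/7 + 7*cos(8*z/7)/4


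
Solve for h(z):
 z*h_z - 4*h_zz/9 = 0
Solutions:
 h(z) = C1 + C2*erfi(3*sqrt(2)*z/4)


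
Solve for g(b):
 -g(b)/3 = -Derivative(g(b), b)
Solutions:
 g(b) = C1*exp(b/3)


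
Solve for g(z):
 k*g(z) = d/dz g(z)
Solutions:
 g(z) = C1*exp(k*z)


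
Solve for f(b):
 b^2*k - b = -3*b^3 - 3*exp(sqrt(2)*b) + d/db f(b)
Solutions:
 f(b) = C1 + 3*b^4/4 + b^3*k/3 - b^2/2 + 3*sqrt(2)*exp(sqrt(2)*b)/2


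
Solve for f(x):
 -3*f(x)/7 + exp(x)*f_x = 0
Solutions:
 f(x) = C1*exp(-3*exp(-x)/7)


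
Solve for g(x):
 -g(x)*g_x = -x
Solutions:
 g(x) = -sqrt(C1 + x^2)
 g(x) = sqrt(C1 + x^2)


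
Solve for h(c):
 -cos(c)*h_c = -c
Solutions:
 h(c) = C1 + Integral(c/cos(c), c)


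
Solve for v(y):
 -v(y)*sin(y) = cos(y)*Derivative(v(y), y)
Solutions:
 v(y) = C1*cos(y)


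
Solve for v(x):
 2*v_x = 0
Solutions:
 v(x) = C1


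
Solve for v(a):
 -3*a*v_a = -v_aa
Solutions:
 v(a) = C1 + C2*erfi(sqrt(6)*a/2)


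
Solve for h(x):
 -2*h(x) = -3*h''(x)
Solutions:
 h(x) = C1*exp(-sqrt(6)*x/3) + C2*exp(sqrt(6)*x/3)


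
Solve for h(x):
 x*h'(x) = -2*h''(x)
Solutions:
 h(x) = C1 + C2*erf(x/2)


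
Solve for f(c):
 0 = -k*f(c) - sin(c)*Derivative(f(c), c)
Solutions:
 f(c) = C1*exp(k*(-log(cos(c) - 1) + log(cos(c) + 1))/2)


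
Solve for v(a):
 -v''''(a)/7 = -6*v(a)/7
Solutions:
 v(a) = C1*exp(-6^(1/4)*a) + C2*exp(6^(1/4)*a) + C3*sin(6^(1/4)*a) + C4*cos(6^(1/4)*a)


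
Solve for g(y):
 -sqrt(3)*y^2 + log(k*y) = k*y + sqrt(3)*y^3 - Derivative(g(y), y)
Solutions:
 g(y) = C1 + k*y^2/2 + sqrt(3)*y^4/4 + sqrt(3)*y^3/3 - y*log(k*y) + y


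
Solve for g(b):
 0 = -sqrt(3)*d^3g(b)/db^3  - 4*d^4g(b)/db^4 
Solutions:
 g(b) = C1 + C2*b + C3*b^2 + C4*exp(-sqrt(3)*b/4)


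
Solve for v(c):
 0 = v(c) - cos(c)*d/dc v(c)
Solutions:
 v(c) = C1*sqrt(sin(c) + 1)/sqrt(sin(c) - 1)


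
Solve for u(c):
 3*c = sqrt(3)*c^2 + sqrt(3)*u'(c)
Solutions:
 u(c) = C1 - c^3/3 + sqrt(3)*c^2/2


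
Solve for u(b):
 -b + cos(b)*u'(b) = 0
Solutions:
 u(b) = C1 + Integral(b/cos(b), b)


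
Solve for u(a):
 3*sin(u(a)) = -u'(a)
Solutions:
 u(a) = -acos((-C1 - exp(6*a))/(C1 - exp(6*a))) + 2*pi
 u(a) = acos((-C1 - exp(6*a))/(C1 - exp(6*a)))


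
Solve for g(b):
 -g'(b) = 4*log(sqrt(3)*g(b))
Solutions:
 Integral(1/(2*log(_y) + log(3)), (_y, g(b)))/2 = C1 - b


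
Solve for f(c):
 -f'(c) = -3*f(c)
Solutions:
 f(c) = C1*exp(3*c)


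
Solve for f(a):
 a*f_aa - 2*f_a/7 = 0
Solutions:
 f(a) = C1 + C2*a^(9/7)


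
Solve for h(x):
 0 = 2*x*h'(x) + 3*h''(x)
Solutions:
 h(x) = C1 + C2*erf(sqrt(3)*x/3)


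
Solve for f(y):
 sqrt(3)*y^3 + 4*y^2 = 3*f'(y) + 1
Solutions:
 f(y) = C1 + sqrt(3)*y^4/12 + 4*y^3/9 - y/3


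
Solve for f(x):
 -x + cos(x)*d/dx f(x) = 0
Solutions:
 f(x) = C1 + Integral(x/cos(x), x)


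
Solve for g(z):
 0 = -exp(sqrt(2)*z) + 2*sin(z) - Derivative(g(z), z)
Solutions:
 g(z) = C1 - sqrt(2)*exp(sqrt(2)*z)/2 - 2*cos(z)


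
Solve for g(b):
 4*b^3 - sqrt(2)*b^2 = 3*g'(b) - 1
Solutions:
 g(b) = C1 + b^4/3 - sqrt(2)*b^3/9 + b/3


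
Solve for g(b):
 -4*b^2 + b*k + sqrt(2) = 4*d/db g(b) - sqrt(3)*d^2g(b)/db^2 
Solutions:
 g(b) = C1 + C2*exp(4*sqrt(3)*b/3) - b^3/3 + b^2*k/8 - sqrt(3)*b^2/4 + sqrt(3)*b*k/16 - 3*b/8 + sqrt(2)*b/4


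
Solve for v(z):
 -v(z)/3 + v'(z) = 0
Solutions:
 v(z) = C1*exp(z/3)


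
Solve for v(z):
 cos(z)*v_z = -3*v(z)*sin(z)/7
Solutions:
 v(z) = C1*cos(z)^(3/7)


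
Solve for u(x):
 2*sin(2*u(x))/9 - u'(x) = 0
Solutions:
 -2*x/9 + log(cos(2*u(x)) - 1)/4 - log(cos(2*u(x)) + 1)/4 = C1


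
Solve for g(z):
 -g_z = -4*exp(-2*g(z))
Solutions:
 g(z) = log(-sqrt(C1 + 8*z))
 g(z) = log(C1 + 8*z)/2


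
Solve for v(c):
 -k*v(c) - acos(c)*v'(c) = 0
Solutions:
 v(c) = C1*exp(-k*Integral(1/acos(c), c))


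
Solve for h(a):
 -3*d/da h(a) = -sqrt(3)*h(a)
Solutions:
 h(a) = C1*exp(sqrt(3)*a/3)


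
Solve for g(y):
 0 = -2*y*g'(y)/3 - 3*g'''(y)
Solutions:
 g(y) = C1 + Integral(C2*airyai(-6^(1/3)*y/3) + C3*airybi(-6^(1/3)*y/3), y)


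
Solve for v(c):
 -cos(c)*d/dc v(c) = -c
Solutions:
 v(c) = C1 + Integral(c/cos(c), c)


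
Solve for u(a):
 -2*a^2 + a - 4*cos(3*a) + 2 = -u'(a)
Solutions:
 u(a) = C1 + 2*a^3/3 - a^2/2 - 2*a + 4*sin(3*a)/3


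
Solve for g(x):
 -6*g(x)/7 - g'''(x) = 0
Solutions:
 g(x) = C3*exp(-6^(1/3)*7^(2/3)*x/7) + (C1*sin(2^(1/3)*3^(5/6)*7^(2/3)*x/14) + C2*cos(2^(1/3)*3^(5/6)*7^(2/3)*x/14))*exp(6^(1/3)*7^(2/3)*x/14)


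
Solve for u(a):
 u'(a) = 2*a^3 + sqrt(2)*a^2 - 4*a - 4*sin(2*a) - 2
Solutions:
 u(a) = C1 + a^4/2 + sqrt(2)*a^3/3 - 2*a^2 - 2*a + 2*cos(2*a)


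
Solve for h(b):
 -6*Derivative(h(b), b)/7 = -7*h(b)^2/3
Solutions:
 h(b) = -18/(C1 + 49*b)


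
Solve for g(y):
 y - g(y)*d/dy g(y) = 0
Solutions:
 g(y) = -sqrt(C1 + y^2)
 g(y) = sqrt(C1 + y^2)


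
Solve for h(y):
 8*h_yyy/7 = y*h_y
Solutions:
 h(y) = C1 + Integral(C2*airyai(7^(1/3)*y/2) + C3*airybi(7^(1/3)*y/2), y)


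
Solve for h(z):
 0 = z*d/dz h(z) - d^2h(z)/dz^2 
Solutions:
 h(z) = C1 + C2*erfi(sqrt(2)*z/2)


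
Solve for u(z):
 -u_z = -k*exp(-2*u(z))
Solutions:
 u(z) = log(-sqrt(C1 + 2*k*z))
 u(z) = log(C1 + 2*k*z)/2


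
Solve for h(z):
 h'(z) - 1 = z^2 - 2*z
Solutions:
 h(z) = C1 + z^3/3 - z^2 + z


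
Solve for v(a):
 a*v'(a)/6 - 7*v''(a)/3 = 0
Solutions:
 v(a) = C1 + C2*erfi(sqrt(7)*a/14)


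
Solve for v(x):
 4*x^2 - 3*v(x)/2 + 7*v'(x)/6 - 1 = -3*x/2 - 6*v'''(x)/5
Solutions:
 v(x) = C1*exp(15^(1/3)*x*(-(243 + sqrt(64194))^(1/3) + 7*15^(1/3)/(243 + sqrt(64194))^(1/3))/36)*sin(3^(1/6)*5^(1/3)*x*(21*5^(1/3)/(243 + sqrt(64194))^(1/3) + 3^(2/3)*(243 + sqrt(64194))^(1/3))/36) + C2*exp(15^(1/3)*x*(-(243 + sqrt(64194))^(1/3) + 7*15^(1/3)/(243 + sqrt(64194))^(1/3))/36)*cos(3^(1/6)*5^(1/3)*x*(21*5^(1/3)/(243 + sqrt(64194))^(1/3) + 3^(2/3)*(243 + sqrt(64194))^(1/3))/36) + C3*exp(-15^(1/3)*x*(-(243 + sqrt(64194))^(1/3) + 7*15^(1/3)/(243 + sqrt(64194))^(1/3))/18) + 8*x^2/3 + 139*x/27 + 811/243


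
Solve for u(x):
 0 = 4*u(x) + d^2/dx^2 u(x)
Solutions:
 u(x) = C1*sin(2*x) + C2*cos(2*x)


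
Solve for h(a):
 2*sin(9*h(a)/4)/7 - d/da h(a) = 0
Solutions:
 -2*a/7 + 2*log(cos(9*h(a)/4) - 1)/9 - 2*log(cos(9*h(a)/4) + 1)/9 = C1


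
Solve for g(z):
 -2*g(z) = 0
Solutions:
 g(z) = 0


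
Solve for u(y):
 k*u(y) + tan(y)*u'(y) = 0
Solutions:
 u(y) = C1*exp(-k*log(sin(y)))


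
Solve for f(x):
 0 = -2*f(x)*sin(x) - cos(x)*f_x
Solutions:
 f(x) = C1*cos(x)^2


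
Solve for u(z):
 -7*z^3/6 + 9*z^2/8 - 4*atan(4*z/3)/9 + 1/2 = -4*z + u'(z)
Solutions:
 u(z) = C1 - 7*z^4/24 + 3*z^3/8 + 2*z^2 - 4*z*atan(4*z/3)/9 + z/2 + log(16*z^2 + 9)/6


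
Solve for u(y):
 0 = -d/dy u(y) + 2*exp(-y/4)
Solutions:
 u(y) = C1 - 8*exp(-y/4)


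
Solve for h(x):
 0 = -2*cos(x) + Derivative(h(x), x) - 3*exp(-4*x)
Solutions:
 h(x) = C1 + 2*sin(x) - 3*exp(-4*x)/4


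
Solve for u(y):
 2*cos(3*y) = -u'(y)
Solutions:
 u(y) = C1 - 2*sin(3*y)/3


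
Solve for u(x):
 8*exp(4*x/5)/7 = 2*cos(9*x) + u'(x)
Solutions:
 u(x) = C1 + 10*exp(4*x/5)/7 - 2*sin(9*x)/9


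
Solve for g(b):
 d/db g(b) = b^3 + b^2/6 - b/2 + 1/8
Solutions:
 g(b) = C1 + b^4/4 + b^3/18 - b^2/4 + b/8


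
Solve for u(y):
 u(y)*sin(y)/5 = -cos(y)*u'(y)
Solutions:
 u(y) = C1*cos(y)^(1/5)


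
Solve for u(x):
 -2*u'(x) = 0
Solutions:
 u(x) = C1


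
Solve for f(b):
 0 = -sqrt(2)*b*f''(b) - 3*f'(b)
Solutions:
 f(b) = C1 + C2*b^(1 - 3*sqrt(2)/2)
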